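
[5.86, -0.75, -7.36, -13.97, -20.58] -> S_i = 5.86 + -6.61*i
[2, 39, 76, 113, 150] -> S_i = 2 + 37*i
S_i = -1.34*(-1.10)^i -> [-1.34, 1.47, -1.62, 1.78, -1.96]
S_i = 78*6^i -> [78, 468, 2808, 16848, 101088]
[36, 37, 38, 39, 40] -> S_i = 36 + 1*i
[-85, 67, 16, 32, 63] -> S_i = Random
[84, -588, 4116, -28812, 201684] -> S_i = 84*-7^i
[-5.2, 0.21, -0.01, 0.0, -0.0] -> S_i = -5.20*(-0.04)^i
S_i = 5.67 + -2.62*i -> [5.67, 3.05, 0.43, -2.19, -4.81]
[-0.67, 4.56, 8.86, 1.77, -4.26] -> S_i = Random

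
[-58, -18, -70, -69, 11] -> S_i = Random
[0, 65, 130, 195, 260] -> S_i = 0 + 65*i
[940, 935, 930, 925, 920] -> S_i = 940 + -5*i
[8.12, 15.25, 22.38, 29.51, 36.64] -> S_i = 8.12 + 7.13*i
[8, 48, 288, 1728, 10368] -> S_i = 8*6^i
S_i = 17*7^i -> [17, 119, 833, 5831, 40817]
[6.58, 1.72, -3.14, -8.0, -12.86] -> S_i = 6.58 + -4.86*i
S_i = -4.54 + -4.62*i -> [-4.54, -9.16, -13.78, -18.4, -23.02]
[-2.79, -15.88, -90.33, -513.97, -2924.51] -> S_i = -2.79*5.69^i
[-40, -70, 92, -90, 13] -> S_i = Random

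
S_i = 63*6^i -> [63, 378, 2268, 13608, 81648]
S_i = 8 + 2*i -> [8, 10, 12, 14, 16]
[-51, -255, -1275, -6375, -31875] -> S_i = -51*5^i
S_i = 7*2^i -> [7, 14, 28, 56, 112]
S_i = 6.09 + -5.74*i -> [6.09, 0.35, -5.39, -11.13, -16.87]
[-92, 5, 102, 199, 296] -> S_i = -92 + 97*i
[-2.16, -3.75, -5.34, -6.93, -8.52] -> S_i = -2.16 + -1.59*i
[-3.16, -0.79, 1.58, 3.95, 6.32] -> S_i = -3.16 + 2.37*i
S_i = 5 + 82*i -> [5, 87, 169, 251, 333]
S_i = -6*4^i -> [-6, -24, -96, -384, -1536]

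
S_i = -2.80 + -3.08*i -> [-2.8, -5.88, -8.96, -12.04, -15.12]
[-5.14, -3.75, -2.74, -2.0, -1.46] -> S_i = -5.14*0.73^i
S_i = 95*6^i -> [95, 570, 3420, 20520, 123120]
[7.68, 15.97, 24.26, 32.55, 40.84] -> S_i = 7.68 + 8.29*i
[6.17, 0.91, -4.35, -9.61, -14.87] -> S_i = 6.17 + -5.26*i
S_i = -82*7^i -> [-82, -574, -4018, -28126, -196882]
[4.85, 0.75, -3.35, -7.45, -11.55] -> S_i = 4.85 + -4.10*i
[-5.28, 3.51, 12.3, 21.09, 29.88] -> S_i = -5.28 + 8.79*i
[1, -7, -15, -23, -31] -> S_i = 1 + -8*i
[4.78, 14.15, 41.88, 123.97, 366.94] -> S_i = 4.78*2.96^i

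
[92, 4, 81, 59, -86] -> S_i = Random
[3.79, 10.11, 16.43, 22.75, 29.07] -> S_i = 3.79 + 6.32*i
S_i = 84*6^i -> [84, 504, 3024, 18144, 108864]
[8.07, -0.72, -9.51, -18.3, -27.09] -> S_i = 8.07 + -8.79*i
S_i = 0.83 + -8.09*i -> [0.83, -7.26, -15.35, -23.44, -31.53]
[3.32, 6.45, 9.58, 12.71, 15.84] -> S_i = 3.32 + 3.13*i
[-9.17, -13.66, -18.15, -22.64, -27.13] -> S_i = -9.17 + -4.49*i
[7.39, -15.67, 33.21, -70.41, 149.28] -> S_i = 7.39*(-2.12)^i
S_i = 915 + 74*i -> [915, 989, 1063, 1137, 1211]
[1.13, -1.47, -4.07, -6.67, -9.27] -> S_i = 1.13 + -2.60*i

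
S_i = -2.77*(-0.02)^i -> [-2.77, 0.06, -0.0, 0.0, -0.0]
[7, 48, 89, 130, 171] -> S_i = 7 + 41*i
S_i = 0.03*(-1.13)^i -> [0.03, -0.03, 0.04, -0.04, 0.05]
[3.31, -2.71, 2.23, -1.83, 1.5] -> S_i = 3.31*(-0.82)^i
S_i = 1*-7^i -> [1, -7, 49, -343, 2401]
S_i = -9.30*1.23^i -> [-9.3, -11.44, -14.07, -17.31, -21.29]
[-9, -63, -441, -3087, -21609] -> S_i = -9*7^i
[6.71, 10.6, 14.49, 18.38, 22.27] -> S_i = 6.71 + 3.89*i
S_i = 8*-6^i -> [8, -48, 288, -1728, 10368]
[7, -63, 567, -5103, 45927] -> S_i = 7*-9^i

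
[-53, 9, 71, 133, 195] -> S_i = -53 + 62*i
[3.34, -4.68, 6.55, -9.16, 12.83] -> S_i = 3.34*(-1.40)^i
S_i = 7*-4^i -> [7, -28, 112, -448, 1792]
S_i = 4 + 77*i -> [4, 81, 158, 235, 312]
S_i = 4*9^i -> [4, 36, 324, 2916, 26244]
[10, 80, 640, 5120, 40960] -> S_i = 10*8^i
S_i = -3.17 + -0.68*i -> [-3.17, -3.85, -4.53, -5.21, -5.89]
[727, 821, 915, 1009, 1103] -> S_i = 727 + 94*i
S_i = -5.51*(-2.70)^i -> [-5.51, 14.88, -40.17, 108.45, -292.82]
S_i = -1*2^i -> [-1, -2, -4, -8, -16]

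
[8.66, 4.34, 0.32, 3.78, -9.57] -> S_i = Random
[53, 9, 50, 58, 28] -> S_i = Random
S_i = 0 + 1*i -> [0, 1, 2, 3, 4]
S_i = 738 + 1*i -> [738, 739, 740, 741, 742]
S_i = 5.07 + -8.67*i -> [5.07, -3.6, -12.27, -20.94, -29.61]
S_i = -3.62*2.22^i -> [-3.62, -8.04, -17.84, -39.61, -87.93]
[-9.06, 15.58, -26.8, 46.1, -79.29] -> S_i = -9.06*(-1.72)^i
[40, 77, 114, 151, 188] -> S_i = 40 + 37*i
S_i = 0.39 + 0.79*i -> [0.39, 1.18, 1.97, 2.76, 3.55]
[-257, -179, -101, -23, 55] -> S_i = -257 + 78*i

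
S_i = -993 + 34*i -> [-993, -959, -925, -891, -857]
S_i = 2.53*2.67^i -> [2.53, 6.76, 18.04, 48.16, 128.58]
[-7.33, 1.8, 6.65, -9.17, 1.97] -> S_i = Random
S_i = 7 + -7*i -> [7, 0, -7, -14, -21]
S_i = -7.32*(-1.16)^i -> [-7.32, 8.49, -9.85, 11.43, -13.25]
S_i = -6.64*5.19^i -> [-6.64, -34.46, -178.86, -928.26, -4817.68]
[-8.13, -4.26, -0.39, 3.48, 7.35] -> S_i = -8.13 + 3.87*i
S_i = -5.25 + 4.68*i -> [-5.25, -0.57, 4.11, 8.79, 13.47]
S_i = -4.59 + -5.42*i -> [-4.59, -10.01, -15.43, -20.85, -26.27]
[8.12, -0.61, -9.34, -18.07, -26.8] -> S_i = 8.12 + -8.73*i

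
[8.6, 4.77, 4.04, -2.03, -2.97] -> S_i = Random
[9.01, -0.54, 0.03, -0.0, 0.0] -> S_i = 9.01*(-0.06)^i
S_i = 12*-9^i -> [12, -108, 972, -8748, 78732]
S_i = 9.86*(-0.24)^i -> [9.86, -2.37, 0.57, -0.14, 0.03]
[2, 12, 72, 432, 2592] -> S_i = 2*6^i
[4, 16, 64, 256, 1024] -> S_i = 4*4^i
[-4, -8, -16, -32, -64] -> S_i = -4*2^i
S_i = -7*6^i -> [-7, -42, -252, -1512, -9072]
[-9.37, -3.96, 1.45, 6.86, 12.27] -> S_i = -9.37 + 5.41*i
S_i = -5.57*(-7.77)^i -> [-5.57, 43.28, -336.28, 2612.87, -20302.02]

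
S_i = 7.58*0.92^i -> [7.58, 6.97, 6.42, 5.9, 5.43]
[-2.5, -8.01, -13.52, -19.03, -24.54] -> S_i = -2.50 + -5.51*i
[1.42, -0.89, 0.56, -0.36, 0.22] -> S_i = 1.42*(-0.63)^i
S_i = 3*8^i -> [3, 24, 192, 1536, 12288]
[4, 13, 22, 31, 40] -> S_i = 4 + 9*i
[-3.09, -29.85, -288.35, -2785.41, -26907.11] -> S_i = -3.09*9.66^i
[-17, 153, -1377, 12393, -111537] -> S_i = -17*-9^i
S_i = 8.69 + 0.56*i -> [8.69, 9.25, 9.81, 10.37, 10.93]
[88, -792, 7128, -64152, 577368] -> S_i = 88*-9^i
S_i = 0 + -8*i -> [0, -8, -16, -24, -32]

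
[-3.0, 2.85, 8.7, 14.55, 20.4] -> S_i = -3.00 + 5.85*i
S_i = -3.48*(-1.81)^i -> [-3.48, 6.3, -11.4, 20.64, -37.35]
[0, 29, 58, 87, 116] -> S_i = 0 + 29*i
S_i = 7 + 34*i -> [7, 41, 75, 109, 143]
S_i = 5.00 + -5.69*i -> [5.0, -0.69, -6.38, -12.07, -17.76]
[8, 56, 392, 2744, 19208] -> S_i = 8*7^i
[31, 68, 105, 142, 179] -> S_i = 31 + 37*i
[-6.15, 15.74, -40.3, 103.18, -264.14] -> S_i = -6.15*(-2.56)^i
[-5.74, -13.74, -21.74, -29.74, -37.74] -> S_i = -5.74 + -8.00*i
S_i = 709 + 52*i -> [709, 761, 813, 865, 917]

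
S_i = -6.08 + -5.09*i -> [-6.08, -11.17, -16.26, -21.35, -26.44]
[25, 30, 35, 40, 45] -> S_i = 25 + 5*i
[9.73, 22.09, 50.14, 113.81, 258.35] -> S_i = 9.73*2.27^i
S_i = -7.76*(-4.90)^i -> [-7.76, 38.02, -186.32, 912.96, -4473.49]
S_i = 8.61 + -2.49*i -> [8.61, 6.12, 3.63, 1.14, -1.35]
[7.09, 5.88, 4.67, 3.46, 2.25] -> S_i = 7.09 + -1.21*i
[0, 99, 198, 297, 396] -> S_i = 0 + 99*i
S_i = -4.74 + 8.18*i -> [-4.74, 3.44, 11.62, 19.8, 27.98]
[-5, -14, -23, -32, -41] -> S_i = -5 + -9*i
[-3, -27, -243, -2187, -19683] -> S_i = -3*9^i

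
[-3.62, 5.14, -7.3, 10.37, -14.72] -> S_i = -3.62*(-1.42)^i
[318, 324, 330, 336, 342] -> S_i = 318 + 6*i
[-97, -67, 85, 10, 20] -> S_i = Random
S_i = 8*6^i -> [8, 48, 288, 1728, 10368]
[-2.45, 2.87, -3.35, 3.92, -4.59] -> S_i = -2.45*(-1.17)^i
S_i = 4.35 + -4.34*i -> [4.35, 0.01, -4.33, -8.67, -13.01]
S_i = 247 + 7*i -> [247, 254, 261, 268, 275]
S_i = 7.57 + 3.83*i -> [7.57, 11.4, 15.23, 19.06, 22.89]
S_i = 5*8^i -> [5, 40, 320, 2560, 20480]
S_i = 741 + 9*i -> [741, 750, 759, 768, 777]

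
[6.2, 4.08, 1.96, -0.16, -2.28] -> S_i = 6.20 + -2.12*i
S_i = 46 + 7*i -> [46, 53, 60, 67, 74]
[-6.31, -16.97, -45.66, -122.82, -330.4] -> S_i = -6.31*2.69^i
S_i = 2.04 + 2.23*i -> [2.04, 4.27, 6.5, 8.73, 10.96]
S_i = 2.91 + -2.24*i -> [2.91, 0.67, -1.57, -3.81, -6.05]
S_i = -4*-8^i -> [-4, 32, -256, 2048, -16384]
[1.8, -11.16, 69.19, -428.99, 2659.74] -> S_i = 1.80*(-6.20)^i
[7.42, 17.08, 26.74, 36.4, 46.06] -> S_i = 7.42 + 9.66*i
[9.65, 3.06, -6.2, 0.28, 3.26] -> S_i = Random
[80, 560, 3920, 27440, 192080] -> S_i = 80*7^i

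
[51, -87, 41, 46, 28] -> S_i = Random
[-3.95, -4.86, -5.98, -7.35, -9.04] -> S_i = -3.95*1.23^i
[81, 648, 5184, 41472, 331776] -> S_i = 81*8^i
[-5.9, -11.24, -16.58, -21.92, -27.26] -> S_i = -5.90 + -5.34*i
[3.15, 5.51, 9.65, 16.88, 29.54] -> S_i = 3.15*1.75^i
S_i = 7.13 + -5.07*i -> [7.13, 2.06, -3.01, -8.08, -13.15]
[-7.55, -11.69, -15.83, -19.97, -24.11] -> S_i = -7.55 + -4.14*i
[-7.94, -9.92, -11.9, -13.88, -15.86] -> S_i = -7.94 + -1.98*i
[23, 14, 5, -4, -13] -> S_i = 23 + -9*i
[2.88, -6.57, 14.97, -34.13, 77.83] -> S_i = 2.88*(-2.28)^i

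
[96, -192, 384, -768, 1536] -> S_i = 96*-2^i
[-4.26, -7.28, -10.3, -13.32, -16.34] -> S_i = -4.26 + -3.02*i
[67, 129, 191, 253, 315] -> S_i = 67 + 62*i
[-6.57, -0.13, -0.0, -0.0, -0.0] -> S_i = -6.57*0.02^i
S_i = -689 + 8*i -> [-689, -681, -673, -665, -657]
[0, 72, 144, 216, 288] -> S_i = 0 + 72*i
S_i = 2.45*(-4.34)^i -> [2.45, -10.63, 46.15, -200.28, 869.21]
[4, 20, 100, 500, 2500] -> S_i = 4*5^i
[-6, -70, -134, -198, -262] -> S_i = -6 + -64*i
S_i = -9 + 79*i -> [-9, 70, 149, 228, 307]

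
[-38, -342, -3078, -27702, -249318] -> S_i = -38*9^i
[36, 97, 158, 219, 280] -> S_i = 36 + 61*i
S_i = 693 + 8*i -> [693, 701, 709, 717, 725]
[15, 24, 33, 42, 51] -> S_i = 15 + 9*i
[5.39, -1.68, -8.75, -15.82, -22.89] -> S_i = 5.39 + -7.07*i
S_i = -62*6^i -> [-62, -372, -2232, -13392, -80352]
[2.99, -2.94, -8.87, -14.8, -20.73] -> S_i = 2.99 + -5.93*i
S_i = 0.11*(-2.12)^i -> [0.11, -0.23, 0.49, -1.05, 2.22]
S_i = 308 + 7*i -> [308, 315, 322, 329, 336]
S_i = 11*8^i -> [11, 88, 704, 5632, 45056]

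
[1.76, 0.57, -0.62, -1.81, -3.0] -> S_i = 1.76 + -1.19*i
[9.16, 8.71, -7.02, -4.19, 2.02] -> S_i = Random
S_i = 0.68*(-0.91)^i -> [0.68, -0.62, 0.56, -0.51, 0.47]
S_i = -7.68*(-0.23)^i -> [-7.68, 1.77, -0.41, 0.09, -0.02]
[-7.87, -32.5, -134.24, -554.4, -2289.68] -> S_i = -7.87*4.13^i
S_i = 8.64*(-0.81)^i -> [8.64, -7.0, 5.67, -4.59, 3.72]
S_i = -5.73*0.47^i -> [-5.73, -2.69, -1.27, -0.59, -0.28]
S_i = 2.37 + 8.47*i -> [2.37, 10.84, 19.31, 27.78, 36.25]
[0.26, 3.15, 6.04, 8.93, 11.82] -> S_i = 0.26 + 2.89*i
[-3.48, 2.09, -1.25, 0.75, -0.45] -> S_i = -3.48*(-0.60)^i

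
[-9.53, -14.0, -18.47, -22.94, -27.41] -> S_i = -9.53 + -4.47*i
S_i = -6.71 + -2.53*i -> [-6.71, -9.24, -11.77, -14.3, -16.83]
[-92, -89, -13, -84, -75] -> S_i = Random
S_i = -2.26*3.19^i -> [-2.26, -7.21, -23.0, -73.36, -234.03]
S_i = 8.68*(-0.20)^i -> [8.68, -1.74, 0.35, -0.07, 0.01]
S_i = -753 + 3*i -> [-753, -750, -747, -744, -741]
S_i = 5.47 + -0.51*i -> [5.47, 4.96, 4.45, 3.94, 3.43]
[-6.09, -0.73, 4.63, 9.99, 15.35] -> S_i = -6.09 + 5.36*i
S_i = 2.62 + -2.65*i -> [2.62, -0.03, -2.68, -5.33, -7.98]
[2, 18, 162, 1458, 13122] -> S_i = 2*9^i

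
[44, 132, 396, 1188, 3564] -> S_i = 44*3^i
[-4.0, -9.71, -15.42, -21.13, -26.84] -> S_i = -4.00 + -5.71*i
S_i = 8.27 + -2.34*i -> [8.27, 5.93, 3.59, 1.25, -1.09]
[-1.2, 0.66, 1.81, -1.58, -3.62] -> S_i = Random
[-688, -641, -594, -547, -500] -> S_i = -688 + 47*i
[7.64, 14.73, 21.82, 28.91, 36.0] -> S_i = 7.64 + 7.09*i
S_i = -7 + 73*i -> [-7, 66, 139, 212, 285]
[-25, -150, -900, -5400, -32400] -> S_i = -25*6^i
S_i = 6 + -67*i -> [6, -61, -128, -195, -262]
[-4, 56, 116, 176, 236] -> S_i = -4 + 60*i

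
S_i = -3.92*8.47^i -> [-3.92, -33.2, -281.22, -2381.97, -20175.29]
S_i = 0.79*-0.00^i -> [0.79, -0.0, 0.0, -0.0, 0.0]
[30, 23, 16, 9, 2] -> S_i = 30 + -7*i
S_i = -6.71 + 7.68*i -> [-6.71, 0.97, 8.65, 16.33, 24.01]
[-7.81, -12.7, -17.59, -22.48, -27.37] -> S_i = -7.81 + -4.89*i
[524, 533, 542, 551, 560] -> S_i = 524 + 9*i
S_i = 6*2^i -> [6, 12, 24, 48, 96]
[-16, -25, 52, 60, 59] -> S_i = Random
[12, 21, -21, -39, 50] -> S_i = Random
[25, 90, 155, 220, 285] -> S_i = 25 + 65*i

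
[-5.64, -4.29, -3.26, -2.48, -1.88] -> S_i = -5.64*0.76^i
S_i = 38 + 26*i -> [38, 64, 90, 116, 142]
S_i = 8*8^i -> [8, 64, 512, 4096, 32768]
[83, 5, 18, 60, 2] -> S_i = Random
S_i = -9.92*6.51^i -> [-9.92, -64.58, -420.41, -2736.87, -17817.04]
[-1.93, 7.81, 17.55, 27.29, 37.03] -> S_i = -1.93 + 9.74*i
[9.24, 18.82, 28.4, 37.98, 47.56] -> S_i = 9.24 + 9.58*i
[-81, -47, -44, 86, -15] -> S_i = Random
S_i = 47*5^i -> [47, 235, 1175, 5875, 29375]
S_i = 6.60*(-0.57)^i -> [6.6, -3.76, 2.14, -1.22, 0.7]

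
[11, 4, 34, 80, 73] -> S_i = Random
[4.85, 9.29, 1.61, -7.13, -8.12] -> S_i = Random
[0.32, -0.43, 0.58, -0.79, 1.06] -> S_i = 0.32*(-1.35)^i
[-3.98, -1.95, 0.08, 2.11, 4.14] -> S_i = -3.98 + 2.03*i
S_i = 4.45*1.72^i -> [4.45, 7.65, 13.16, 22.64, 38.95]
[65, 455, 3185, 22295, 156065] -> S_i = 65*7^i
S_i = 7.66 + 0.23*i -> [7.66, 7.89, 8.12, 8.35, 8.58]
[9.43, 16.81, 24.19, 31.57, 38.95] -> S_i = 9.43 + 7.38*i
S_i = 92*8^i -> [92, 736, 5888, 47104, 376832]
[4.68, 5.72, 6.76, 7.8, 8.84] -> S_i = 4.68 + 1.04*i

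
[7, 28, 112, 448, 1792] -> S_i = 7*4^i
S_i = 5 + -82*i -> [5, -77, -159, -241, -323]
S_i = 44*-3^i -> [44, -132, 396, -1188, 3564]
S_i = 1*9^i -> [1, 9, 81, 729, 6561]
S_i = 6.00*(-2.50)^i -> [6.0, -15.0, 37.5, -93.75, 234.38]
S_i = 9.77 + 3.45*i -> [9.77, 13.22, 16.67, 20.12, 23.57]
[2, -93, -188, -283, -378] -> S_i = 2 + -95*i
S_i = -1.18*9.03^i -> [-1.18, -10.66, -96.22, -868.85, -7845.72]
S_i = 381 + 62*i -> [381, 443, 505, 567, 629]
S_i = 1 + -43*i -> [1, -42, -85, -128, -171]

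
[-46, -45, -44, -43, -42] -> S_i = -46 + 1*i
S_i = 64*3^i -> [64, 192, 576, 1728, 5184]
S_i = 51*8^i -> [51, 408, 3264, 26112, 208896]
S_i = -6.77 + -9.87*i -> [-6.77, -16.64, -26.51, -36.38, -46.25]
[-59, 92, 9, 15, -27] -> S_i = Random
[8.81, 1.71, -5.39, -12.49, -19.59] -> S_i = 8.81 + -7.10*i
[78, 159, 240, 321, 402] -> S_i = 78 + 81*i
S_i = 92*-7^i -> [92, -644, 4508, -31556, 220892]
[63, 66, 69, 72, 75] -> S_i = 63 + 3*i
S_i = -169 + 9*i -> [-169, -160, -151, -142, -133]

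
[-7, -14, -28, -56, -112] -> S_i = -7*2^i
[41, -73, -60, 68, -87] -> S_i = Random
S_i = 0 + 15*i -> [0, 15, 30, 45, 60]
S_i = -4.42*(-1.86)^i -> [-4.42, 8.22, -15.29, 28.44, -52.9]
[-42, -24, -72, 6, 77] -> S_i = Random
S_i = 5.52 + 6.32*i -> [5.52, 11.84, 18.16, 24.48, 30.8]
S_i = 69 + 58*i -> [69, 127, 185, 243, 301]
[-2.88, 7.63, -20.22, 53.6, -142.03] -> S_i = -2.88*(-2.65)^i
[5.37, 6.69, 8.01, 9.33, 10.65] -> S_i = 5.37 + 1.32*i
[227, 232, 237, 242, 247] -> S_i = 227 + 5*i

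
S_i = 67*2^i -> [67, 134, 268, 536, 1072]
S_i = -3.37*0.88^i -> [-3.37, -2.97, -2.61, -2.3, -2.02]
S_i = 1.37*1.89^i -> [1.37, 2.59, 4.89, 9.25, 17.48]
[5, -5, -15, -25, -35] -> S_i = 5 + -10*i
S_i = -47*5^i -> [-47, -235, -1175, -5875, -29375]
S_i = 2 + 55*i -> [2, 57, 112, 167, 222]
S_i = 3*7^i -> [3, 21, 147, 1029, 7203]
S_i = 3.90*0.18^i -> [3.9, 0.7, 0.13, 0.02, 0.0]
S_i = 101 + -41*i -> [101, 60, 19, -22, -63]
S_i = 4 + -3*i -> [4, 1, -2, -5, -8]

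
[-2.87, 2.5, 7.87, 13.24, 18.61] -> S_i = -2.87 + 5.37*i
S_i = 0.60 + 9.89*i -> [0.6, 10.49, 20.38, 30.27, 40.16]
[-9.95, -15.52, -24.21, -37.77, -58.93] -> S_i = -9.95*1.56^i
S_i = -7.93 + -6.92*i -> [-7.93, -14.85, -21.77, -28.69, -35.61]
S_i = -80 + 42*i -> [-80, -38, 4, 46, 88]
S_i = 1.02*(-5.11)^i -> [1.02, -5.21, 26.63, -136.1, 695.48]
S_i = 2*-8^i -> [2, -16, 128, -1024, 8192]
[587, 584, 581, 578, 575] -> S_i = 587 + -3*i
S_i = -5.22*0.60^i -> [-5.22, -3.13, -1.88, -1.13, -0.68]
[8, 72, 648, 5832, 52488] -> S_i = 8*9^i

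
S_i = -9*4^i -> [-9, -36, -144, -576, -2304]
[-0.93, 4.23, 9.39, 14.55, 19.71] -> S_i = -0.93 + 5.16*i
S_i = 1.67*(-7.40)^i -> [1.67, -12.36, 91.45, -676.72, 5007.76]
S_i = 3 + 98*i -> [3, 101, 199, 297, 395]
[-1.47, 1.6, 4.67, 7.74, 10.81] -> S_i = -1.47 + 3.07*i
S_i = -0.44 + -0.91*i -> [-0.44, -1.35, -2.26, -3.17, -4.08]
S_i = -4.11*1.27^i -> [-4.11, -5.22, -6.63, -8.42, -10.69]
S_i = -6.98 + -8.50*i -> [-6.98, -15.48, -23.98, -32.48, -40.98]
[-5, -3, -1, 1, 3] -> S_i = -5 + 2*i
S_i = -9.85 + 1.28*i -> [-9.85, -8.57, -7.29, -6.01, -4.73]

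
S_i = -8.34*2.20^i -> [-8.34, -18.35, -40.37, -88.8, -195.37]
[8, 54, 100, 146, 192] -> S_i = 8 + 46*i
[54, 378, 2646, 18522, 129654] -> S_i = 54*7^i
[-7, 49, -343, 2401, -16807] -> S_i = -7*-7^i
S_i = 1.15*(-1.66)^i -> [1.15, -1.91, 3.17, -5.26, 8.73]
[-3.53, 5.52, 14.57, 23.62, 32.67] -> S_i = -3.53 + 9.05*i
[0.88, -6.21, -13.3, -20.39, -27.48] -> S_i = 0.88 + -7.09*i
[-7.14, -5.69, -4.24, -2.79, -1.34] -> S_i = -7.14 + 1.45*i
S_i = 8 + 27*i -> [8, 35, 62, 89, 116]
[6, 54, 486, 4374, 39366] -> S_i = 6*9^i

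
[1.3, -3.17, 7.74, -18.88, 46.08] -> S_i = 1.30*(-2.44)^i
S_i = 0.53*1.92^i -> [0.53, 1.02, 1.95, 3.75, 7.2]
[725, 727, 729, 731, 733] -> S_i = 725 + 2*i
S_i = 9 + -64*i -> [9, -55, -119, -183, -247]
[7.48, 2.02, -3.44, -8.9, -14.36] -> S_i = 7.48 + -5.46*i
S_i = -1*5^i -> [-1, -5, -25, -125, -625]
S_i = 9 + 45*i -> [9, 54, 99, 144, 189]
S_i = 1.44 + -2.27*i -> [1.44, -0.83, -3.1, -5.37, -7.64]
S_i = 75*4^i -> [75, 300, 1200, 4800, 19200]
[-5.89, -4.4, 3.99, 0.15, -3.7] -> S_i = Random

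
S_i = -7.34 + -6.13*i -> [-7.34, -13.47, -19.6, -25.73, -31.86]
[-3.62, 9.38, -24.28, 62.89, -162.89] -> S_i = -3.62*(-2.59)^i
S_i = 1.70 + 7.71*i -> [1.7, 9.41, 17.12, 24.83, 32.54]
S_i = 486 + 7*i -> [486, 493, 500, 507, 514]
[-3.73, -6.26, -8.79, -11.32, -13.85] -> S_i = -3.73 + -2.53*i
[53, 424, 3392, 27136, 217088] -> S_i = 53*8^i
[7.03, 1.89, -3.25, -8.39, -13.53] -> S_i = 7.03 + -5.14*i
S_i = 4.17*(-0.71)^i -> [4.17, -2.96, 2.1, -1.49, 1.06]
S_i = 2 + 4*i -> [2, 6, 10, 14, 18]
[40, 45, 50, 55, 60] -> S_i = 40 + 5*i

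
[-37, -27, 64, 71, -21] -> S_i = Random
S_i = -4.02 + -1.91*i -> [-4.02, -5.93, -7.84, -9.75, -11.66]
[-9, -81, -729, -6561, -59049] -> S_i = -9*9^i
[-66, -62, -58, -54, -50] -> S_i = -66 + 4*i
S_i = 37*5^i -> [37, 185, 925, 4625, 23125]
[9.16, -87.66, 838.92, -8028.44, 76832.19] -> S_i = 9.16*(-9.57)^i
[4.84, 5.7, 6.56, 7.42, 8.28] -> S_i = 4.84 + 0.86*i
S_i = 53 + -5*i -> [53, 48, 43, 38, 33]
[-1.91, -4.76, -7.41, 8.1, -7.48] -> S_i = Random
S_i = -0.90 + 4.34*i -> [-0.9, 3.44, 7.78, 12.12, 16.46]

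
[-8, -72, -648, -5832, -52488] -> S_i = -8*9^i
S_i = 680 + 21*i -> [680, 701, 722, 743, 764]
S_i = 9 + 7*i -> [9, 16, 23, 30, 37]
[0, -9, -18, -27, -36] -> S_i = 0 + -9*i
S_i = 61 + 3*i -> [61, 64, 67, 70, 73]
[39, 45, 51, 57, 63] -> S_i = 39 + 6*i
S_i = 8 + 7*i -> [8, 15, 22, 29, 36]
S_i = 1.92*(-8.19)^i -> [1.92, -15.72, 128.79, -1054.76, 8638.47]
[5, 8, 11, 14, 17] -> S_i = 5 + 3*i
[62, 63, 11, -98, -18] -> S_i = Random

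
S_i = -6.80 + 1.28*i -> [-6.8, -5.52, -4.24, -2.96, -1.68]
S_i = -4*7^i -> [-4, -28, -196, -1372, -9604]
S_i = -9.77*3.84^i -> [-9.77, -37.52, -144.06, -553.21, -2124.32]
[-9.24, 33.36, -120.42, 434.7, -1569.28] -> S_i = -9.24*(-3.61)^i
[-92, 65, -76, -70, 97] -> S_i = Random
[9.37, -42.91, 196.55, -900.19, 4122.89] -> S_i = 9.37*(-4.58)^i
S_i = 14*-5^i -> [14, -70, 350, -1750, 8750]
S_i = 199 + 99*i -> [199, 298, 397, 496, 595]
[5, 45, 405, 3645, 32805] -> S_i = 5*9^i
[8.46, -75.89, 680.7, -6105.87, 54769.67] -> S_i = 8.46*(-8.97)^i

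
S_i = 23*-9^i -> [23, -207, 1863, -16767, 150903]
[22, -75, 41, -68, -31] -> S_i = Random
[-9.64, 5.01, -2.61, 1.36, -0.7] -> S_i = -9.64*(-0.52)^i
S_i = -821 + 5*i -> [-821, -816, -811, -806, -801]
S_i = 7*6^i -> [7, 42, 252, 1512, 9072]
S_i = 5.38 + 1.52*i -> [5.38, 6.9, 8.42, 9.94, 11.46]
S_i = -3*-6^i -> [-3, 18, -108, 648, -3888]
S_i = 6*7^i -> [6, 42, 294, 2058, 14406]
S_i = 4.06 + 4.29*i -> [4.06, 8.35, 12.64, 16.93, 21.22]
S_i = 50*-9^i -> [50, -450, 4050, -36450, 328050]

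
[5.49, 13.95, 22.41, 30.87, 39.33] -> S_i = 5.49 + 8.46*i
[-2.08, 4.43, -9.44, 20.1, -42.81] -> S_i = -2.08*(-2.13)^i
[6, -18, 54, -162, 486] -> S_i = 6*-3^i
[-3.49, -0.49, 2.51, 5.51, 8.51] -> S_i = -3.49 + 3.00*i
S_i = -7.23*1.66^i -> [-7.23, -12.0, -19.92, -33.07, -54.9]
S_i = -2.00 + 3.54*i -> [-2.0, 1.54, 5.08, 8.62, 12.16]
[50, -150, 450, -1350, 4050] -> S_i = 50*-3^i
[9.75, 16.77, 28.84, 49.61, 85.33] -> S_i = 9.75*1.72^i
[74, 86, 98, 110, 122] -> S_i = 74 + 12*i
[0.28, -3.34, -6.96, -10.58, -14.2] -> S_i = 0.28 + -3.62*i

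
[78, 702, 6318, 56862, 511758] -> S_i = 78*9^i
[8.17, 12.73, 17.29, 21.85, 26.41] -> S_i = 8.17 + 4.56*i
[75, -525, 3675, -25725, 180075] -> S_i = 75*-7^i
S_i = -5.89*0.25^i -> [-5.89, -1.47, -0.37, -0.09, -0.02]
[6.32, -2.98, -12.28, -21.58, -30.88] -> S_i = 6.32 + -9.30*i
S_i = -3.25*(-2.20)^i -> [-3.25, 7.15, -15.73, 34.61, -76.13]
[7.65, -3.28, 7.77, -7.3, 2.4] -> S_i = Random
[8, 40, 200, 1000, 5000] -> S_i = 8*5^i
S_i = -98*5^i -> [-98, -490, -2450, -12250, -61250]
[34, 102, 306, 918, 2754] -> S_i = 34*3^i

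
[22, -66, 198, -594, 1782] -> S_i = 22*-3^i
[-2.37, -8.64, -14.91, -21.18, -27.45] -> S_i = -2.37 + -6.27*i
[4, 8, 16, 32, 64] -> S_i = 4*2^i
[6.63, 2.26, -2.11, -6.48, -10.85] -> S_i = 6.63 + -4.37*i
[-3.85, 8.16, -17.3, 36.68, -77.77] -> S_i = -3.85*(-2.12)^i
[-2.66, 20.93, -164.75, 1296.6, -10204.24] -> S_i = -2.66*(-7.87)^i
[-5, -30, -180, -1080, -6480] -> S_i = -5*6^i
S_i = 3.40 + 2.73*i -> [3.4, 6.13, 8.86, 11.59, 14.32]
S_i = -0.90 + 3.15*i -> [-0.9, 2.25, 5.4, 8.55, 11.7]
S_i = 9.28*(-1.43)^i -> [9.28, -13.27, 18.98, -27.14, 38.81]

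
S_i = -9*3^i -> [-9, -27, -81, -243, -729]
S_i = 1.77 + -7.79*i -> [1.77, -6.02, -13.81, -21.6, -29.39]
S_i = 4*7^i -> [4, 28, 196, 1372, 9604]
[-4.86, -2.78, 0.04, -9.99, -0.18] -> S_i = Random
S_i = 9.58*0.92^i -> [9.58, 8.81, 8.11, 7.46, 6.86]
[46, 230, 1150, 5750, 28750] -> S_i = 46*5^i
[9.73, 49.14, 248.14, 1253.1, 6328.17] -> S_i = 9.73*5.05^i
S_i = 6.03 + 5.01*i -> [6.03, 11.04, 16.05, 21.06, 26.07]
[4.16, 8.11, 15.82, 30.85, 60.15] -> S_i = 4.16*1.95^i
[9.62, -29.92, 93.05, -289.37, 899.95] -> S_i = 9.62*(-3.11)^i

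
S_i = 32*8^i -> [32, 256, 2048, 16384, 131072]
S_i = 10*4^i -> [10, 40, 160, 640, 2560]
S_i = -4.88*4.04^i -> [-4.88, -19.72, -79.65, -321.78, -1300.01]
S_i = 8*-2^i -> [8, -16, 32, -64, 128]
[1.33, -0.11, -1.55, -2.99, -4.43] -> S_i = 1.33 + -1.44*i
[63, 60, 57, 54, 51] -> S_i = 63 + -3*i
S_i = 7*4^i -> [7, 28, 112, 448, 1792]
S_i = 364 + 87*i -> [364, 451, 538, 625, 712]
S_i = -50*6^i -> [-50, -300, -1800, -10800, -64800]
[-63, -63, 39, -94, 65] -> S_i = Random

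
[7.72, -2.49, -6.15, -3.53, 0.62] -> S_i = Random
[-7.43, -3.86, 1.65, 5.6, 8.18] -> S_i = Random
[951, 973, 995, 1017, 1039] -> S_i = 951 + 22*i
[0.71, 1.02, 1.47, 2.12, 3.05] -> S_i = 0.71*1.44^i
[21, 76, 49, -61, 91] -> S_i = Random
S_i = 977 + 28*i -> [977, 1005, 1033, 1061, 1089]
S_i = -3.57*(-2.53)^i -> [-3.57, 9.03, -22.85, 57.81, -146.27]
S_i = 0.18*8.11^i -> [0.18, 1.46, 11.84, 96.01, 778.67]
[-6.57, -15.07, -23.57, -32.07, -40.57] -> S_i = -6.57 + -8.50*i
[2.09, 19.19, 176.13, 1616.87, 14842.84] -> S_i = 2.09*9.18^i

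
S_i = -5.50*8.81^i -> [-5.5, -48.46, -426.89, -3760.89, -33133.42]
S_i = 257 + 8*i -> [257, 265, 273, 281, 289]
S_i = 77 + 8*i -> [77, 85, 93, 101, 109]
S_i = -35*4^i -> [-35, -140, -560, -2240, -8960]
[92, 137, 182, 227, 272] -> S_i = 92 + 45*i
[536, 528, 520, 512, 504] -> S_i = 536 + -8*i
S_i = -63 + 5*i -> [-63, -58, -53, -48, -43]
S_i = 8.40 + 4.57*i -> [8.4, 12.97, 17.54, 22.11, 26.68]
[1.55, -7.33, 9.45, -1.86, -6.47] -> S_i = Random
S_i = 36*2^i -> [36, 72, 144, 288, 576]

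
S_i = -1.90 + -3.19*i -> [-1.9, -5.09, -8.28, -11.47, -14.66]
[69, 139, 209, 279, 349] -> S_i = 69 + 70*i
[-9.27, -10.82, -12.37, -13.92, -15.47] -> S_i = -9.27 + -1.55*i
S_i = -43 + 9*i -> [-43, -34, -25, -16, -7]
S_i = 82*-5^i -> [82, -410, 2050, -10250, 51250]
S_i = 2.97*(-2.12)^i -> [2.97, -6.3, 13.35, -28.3, 59.99]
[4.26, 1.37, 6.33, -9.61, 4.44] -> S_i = Random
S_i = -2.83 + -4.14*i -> [-2.83, -6.97, -11.11, -15.25, -19.39]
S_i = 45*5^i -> [45, 225, 1125, 5625, 28125]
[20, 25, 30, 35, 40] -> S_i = 20 + 5*i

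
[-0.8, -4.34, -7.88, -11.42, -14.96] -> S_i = -0.80 + -3.54*i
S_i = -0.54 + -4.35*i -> [-0.54, -4.89, -9.24, -13.59, -17.94]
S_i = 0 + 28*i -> [0, 28, 56, 84, 112]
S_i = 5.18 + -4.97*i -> [5.18, 0.21, -4.76, -9.73, -14.7]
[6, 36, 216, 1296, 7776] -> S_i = 6*6^i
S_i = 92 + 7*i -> [92, 99, 106, 113, 120]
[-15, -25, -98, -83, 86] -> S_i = Random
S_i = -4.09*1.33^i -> [-4.09, -5.44, -7.23, -9.62, -12.8]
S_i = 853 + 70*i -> [853, 923, 993, 1063, 1133]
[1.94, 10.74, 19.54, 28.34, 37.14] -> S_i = 1.94 + 8.80*i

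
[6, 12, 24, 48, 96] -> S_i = 6*2^i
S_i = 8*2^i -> [8, 16, 32, 64, 128]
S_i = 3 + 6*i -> [3, 9, 15, 21, 27]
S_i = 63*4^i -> [63, 252, 1008, 4032, 16128]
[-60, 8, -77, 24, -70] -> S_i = Random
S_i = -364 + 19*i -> [-364, -345, -326, -307, -288]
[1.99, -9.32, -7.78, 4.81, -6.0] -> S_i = Random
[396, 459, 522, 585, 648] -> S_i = 396 + 63*i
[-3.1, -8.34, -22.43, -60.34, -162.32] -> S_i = -3.10*2.69^i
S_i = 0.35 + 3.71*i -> [0.35, 4.06, 7.77, 11.48, 15.19]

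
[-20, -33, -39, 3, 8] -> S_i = Random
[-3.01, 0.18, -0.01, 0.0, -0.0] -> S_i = -3.01*(-0.06)^i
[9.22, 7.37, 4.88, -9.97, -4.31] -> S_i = Random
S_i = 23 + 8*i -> [23, 31, 39, 47, 55]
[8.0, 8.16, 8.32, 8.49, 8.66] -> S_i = 8.00*1.02^i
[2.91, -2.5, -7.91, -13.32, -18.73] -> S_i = 2.91 + -5.41*i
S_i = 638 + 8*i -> [638, 646, 654, 662, 670]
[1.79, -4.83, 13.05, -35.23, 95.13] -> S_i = 1.79*(-2.70)^i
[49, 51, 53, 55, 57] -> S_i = 49 + 2*i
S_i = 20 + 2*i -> [20, 22, 24, 26, 28]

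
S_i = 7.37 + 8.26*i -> [7.37, 15.63, 23.89, 32.15, 40.41]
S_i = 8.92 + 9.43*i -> [8.92, 18.35, 27.78, 37.21, 46.64]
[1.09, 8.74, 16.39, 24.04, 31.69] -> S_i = 1.09 + 7.65*i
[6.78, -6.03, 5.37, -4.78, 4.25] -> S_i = 6.78*(-0.89)^i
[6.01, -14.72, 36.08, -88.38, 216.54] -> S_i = 6.01*(-2.45)^i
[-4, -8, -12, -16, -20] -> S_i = -4 + -4*i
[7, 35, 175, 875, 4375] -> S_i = 7*5^i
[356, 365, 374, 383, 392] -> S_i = 356 + 9*i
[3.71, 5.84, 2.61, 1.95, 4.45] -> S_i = Random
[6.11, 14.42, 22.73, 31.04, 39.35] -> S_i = 6.11 + 8.31*i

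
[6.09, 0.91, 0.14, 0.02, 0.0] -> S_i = 6.09*0.15^i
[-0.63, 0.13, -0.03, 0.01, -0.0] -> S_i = -0.63*(-0.21)^i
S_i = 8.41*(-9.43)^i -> [8.41, -79.31, 747.86, -7052.3, 66503.23]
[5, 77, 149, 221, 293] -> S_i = 5 + 72*i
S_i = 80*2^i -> [80, 160, 320, 640, 1280]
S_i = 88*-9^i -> [88, -792, 7128, -64152, 577368]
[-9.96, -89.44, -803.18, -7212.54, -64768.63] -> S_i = -9.96*8.98^i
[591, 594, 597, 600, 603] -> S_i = 591 + 3*i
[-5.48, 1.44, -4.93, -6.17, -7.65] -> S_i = Random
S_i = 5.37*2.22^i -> [5.37, 11.92, 26.47, 58.75, 130.43]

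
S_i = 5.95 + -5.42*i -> [5.95, 0.53, -4.89, -10.31, -15.73]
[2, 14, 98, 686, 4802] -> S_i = 2*7^i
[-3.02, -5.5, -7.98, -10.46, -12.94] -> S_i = -3.02 + -2.48*i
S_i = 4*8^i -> [4, 32, 256, 2048, 16384]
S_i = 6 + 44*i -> [6, 50, 94, 138, 182]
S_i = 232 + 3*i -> [232, 235, 238, 241, 244]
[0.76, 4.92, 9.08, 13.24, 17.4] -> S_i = 0.76 + 4.16*i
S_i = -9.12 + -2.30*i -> [-9.12, -11.42, -13.72, -16.02, -18.32]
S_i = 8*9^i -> [8, 72, 648, 5832, 52488]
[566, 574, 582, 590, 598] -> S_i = 566 + 8*i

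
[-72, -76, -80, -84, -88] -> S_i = -72 + -4*i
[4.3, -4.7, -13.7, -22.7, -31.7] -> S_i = 4.30 + -9.00*i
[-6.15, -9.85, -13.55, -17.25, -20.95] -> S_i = -6.15 + -3.70*i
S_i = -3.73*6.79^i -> [-3.73, -25.33, -171.97, -1167.66, -7928.44]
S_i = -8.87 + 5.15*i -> [-8.87, -3.72, 1.43, 6.58, 11.73]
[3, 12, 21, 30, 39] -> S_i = 3 + 9*i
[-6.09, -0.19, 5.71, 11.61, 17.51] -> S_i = -6.09 + 5.90*i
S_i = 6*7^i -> [6, 42, 294, 2058, 14406]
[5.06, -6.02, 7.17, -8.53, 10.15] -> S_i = 5.06*(-1.19)^i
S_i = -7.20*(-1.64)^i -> [-7.2, 11.81, -19.37, 31.76, -52.08]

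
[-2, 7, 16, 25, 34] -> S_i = -2 + 9*i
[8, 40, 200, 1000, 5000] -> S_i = 8*5^i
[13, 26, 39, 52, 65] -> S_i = 13 + 13*i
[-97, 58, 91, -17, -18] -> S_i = Random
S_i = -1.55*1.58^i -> [-1.55, -2.45, -3.87, -6.11, -9.66]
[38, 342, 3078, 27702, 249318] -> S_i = 38*9^i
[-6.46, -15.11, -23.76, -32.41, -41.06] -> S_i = -6.46 + -8.65*i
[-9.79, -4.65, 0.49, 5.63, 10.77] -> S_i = -9.79 + 5.14*i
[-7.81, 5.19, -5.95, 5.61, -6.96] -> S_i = Random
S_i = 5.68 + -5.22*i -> [5.68, 0.46, -4.76, -9.98, -15.2]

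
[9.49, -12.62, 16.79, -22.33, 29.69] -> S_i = 9.49*(-1.33)^i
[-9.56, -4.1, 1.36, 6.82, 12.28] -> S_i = -9.56 + 5.46*i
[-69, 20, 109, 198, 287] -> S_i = -69 + 89*i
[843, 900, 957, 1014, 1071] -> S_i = 843 + 57*i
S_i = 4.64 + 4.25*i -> [4.64, 8.89, 13.14, 17.39, 21.64]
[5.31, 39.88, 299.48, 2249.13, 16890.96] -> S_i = 5.31*7.51^i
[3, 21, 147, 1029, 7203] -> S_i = 3*7^i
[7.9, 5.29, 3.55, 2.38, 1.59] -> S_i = 7.90*0.67^i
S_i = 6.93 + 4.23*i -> [6.93, 11.16, 15.39, 19.62, 23.85]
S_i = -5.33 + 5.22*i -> [-5.33, -0.11, 5.11, 10.33, 15.55]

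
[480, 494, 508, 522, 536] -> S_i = 480 + 14*i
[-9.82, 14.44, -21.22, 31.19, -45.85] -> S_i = -9.82*(-1.47)^i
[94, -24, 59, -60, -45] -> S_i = Random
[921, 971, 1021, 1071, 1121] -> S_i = 921 + 50*i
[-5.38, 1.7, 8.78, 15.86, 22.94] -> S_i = -5.38 + 7.08*i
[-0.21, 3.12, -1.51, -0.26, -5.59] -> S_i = Random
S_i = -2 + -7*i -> [-2, -9, -16, -23, -30]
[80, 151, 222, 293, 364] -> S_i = 80 + 71*i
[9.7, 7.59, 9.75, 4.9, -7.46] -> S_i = Random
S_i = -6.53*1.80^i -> [-6.53, -11.75, -21.16, -38.08, -68.55]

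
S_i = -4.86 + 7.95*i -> [-4.86, 3.09, 11.04, 18.99, 26.94]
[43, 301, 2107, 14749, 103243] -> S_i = 43*7^i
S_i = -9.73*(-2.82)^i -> [-9.73, 27.44, -77.38, 218.2, -615.33]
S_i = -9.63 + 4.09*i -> [-9.63, -5.54, -1.45, 2.64, 6.73]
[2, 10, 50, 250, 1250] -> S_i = 2*5^i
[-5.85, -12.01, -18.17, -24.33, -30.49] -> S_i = -5.85 + -6.16*i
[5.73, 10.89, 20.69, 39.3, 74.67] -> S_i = 5.73*1.90^i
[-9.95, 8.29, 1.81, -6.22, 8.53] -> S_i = Random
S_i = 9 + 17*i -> [9, 26, 43, 60, 77]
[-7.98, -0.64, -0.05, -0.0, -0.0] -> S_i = -7.98*0.08^i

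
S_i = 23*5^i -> [23, 115, 575, 2875, 14375]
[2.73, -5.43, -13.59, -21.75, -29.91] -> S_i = 2.73 + -8.16*i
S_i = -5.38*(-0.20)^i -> [-5.38, 1.08, -0.22, 0.04, -0.01]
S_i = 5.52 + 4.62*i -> [5.52, 10.14, 14.76, 19.38, 24.0]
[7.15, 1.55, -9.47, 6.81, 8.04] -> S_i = Random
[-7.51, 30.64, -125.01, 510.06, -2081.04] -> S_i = -7.51*(-4.08)^i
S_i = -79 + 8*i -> [-79, -71, -63, -55, -47]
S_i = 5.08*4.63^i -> [5.08, 23.52, 108.9, 504.2, 2334.47]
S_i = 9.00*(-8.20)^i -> [9.0, -73.8, 605.16, -4962.31, 40690.96]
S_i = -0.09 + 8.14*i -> [-0.09, 8.05, 16.19, 24.33, 32.47]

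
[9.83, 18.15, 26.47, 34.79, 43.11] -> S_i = 9.83 + 8.32*i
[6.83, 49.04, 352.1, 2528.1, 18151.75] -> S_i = 6.83*7.18^i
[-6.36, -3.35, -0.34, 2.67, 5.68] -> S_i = -6.36 + 3.01*i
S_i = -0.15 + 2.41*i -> [-0.15, 2.26, 4.67, 7.08, 9.49]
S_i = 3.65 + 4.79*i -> [3.65, 8.44, 13.23, 18.02, 22.81]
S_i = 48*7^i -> [48, 336, 2352, 16464, 115248]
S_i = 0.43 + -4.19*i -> [0.43, -3.76, -7.95, -12.14, -16.33]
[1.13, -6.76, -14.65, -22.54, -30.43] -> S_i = 1.13 + -7.89*i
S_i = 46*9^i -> [46, 414, 3726, 33534, 301806]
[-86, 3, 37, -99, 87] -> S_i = Random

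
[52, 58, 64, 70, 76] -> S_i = 52 + 6*i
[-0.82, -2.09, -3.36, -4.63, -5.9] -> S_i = -0.82 + -1.27*i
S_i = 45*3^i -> [45, 135, 405, 1215, 3645]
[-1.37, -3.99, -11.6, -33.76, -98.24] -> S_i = -1.37*2.91^i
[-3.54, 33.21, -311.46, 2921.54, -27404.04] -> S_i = -3.54*(-9.38)^i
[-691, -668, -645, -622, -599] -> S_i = -691 + 23*i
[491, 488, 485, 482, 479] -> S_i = 491 + -3*i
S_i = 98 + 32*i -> [98, 130, 162, 194, 226]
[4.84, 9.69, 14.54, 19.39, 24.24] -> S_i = 4.84 + 4.85*i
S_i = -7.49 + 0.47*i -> [-7.49, -7.02, -6.55, -6.08, -5.61]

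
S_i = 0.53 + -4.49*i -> [0.53, -3.96, -8.45, -12.94, -17.43]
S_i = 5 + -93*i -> [5, -88, -181, -274, -367]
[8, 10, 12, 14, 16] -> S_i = 8 + 2*i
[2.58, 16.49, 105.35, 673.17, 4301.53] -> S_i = 2.58*6.39^i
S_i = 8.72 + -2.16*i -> [8.72, 6.56, 4.4, 2.24, 0.08]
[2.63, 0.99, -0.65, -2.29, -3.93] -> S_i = 2.63 + -1.64*i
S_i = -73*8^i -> [-73, -584, -4672, -37376, -299008]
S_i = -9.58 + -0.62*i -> [-9.58, -10.2, -10.82, -11.44, -12.06]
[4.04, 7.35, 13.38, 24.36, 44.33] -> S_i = 4.04*1.82^i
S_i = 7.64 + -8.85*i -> [7.64, -1.21, -10.06, -18.91, -27.76]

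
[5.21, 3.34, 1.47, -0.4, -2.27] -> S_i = 5.21 + -1.87*i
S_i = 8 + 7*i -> [8, 15, 22, 29, 36]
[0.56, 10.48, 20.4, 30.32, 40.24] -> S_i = 0.56 + 9.92*i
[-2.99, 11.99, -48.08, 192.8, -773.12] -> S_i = -2.99*(-4.01)^i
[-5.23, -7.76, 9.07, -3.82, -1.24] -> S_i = Random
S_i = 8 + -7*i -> [8, 1, -6, -13, -20]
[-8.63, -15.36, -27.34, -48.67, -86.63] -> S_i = -8.63*1.78^i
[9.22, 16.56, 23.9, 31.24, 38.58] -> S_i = 9.22 + 7.34*i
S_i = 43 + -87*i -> [43, -44, -131, -218, -305]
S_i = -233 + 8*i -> [-233, -225, -217, -209, -201]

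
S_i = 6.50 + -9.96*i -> [6.5, -3.46, -13.42, -23.38, -33.34]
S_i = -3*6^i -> [-3, -18, -108, -648, -3888]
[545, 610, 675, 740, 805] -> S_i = 545 + 65*i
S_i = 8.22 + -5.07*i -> [8.22, 3.15, -1.92, -6.99, -12.06]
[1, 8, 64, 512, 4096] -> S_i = 1*8^i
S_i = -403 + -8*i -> [-403, -411, -419, -427, -435]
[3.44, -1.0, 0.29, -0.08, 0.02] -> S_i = 3.44*(-0.29)^i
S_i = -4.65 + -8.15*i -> [-4.65, -12.8, -20.95, -29.1, -37.25]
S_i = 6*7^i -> [6, 42, 294, 2058, 14406]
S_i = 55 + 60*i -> [55, 115, 175, 235, 295]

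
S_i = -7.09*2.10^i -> [-7.09, -14.89, -31.27, -65.66, -137.89]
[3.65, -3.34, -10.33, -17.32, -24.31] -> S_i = 3.65 + -6.99*i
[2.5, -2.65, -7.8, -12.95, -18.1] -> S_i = 2.50 + -5.15*i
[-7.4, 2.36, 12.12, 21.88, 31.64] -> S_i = -7.40 + 9.76*i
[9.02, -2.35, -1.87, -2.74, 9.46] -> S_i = Random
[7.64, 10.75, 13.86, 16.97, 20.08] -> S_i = 7.64 + 3.11*i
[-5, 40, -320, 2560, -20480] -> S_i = -5*-8^i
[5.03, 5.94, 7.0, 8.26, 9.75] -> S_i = 5.03*1.18^i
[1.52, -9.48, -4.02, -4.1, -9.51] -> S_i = Random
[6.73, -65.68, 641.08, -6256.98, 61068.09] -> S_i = 6.73*(-9.76)^i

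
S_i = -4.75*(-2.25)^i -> [-4.75, 10.69, -24.05, 54.11, -121.74]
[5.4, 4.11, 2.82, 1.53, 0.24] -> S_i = 5.40 + -1.29*i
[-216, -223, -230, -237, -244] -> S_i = -216 + -7*i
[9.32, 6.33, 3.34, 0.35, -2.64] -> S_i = 9.32 + -2.99*i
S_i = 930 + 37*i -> [930, 967, 1004, 1041, 1078]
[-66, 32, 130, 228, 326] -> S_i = -66 + 98*i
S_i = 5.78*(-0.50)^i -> [5.78, -2.89, 1.44, -0.72, 0.36]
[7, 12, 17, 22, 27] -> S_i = 7 + 5*i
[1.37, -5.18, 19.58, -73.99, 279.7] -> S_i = 1.37*(-3.78)^i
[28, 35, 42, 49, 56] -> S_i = 28 + 7*i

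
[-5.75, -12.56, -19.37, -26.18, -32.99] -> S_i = -5.75 + -6.81*i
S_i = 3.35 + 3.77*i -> [3.35, 7.12, 10.89, 14.66, 18.43]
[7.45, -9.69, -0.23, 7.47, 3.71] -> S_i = Random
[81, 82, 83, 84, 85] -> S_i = 81 + 1*i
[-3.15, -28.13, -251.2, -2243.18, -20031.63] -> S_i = -3.15*8.93^i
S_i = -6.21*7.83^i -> [-6.21, -48.62, -380.73, -2981.1, -23342.03]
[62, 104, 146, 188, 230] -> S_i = 62 + 42*i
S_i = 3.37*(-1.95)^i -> [3.37, -6.57, 12.81, -24.99, 48.73]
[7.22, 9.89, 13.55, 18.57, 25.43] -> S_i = 7.22*1.37^i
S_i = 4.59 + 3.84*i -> [4.59, 8.43, 12.27, 16.11, 19.95]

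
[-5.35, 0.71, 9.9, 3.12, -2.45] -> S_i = Random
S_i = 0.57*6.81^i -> [0.57, 3.88, 26.43, 180.02, 1225.92]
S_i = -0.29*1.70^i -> [-0.29, -0.49, -0.84, -1.42, -2.42]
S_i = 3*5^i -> [3, 15, 75, 375, 1875]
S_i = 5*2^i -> [5, 10, 20, 40, 80]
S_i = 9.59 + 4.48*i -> [9.59, 14.07, 18.55, 23.03, 27.51]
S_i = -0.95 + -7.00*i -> [-0.95, -7.95, -14.95, -21.95, -28.95]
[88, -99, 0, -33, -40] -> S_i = Random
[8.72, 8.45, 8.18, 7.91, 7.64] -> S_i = 8.72 + -0.27*i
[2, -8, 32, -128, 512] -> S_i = 2*-4^i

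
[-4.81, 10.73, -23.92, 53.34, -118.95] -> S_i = -4.81*(-2.23)^i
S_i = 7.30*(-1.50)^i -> [7.3, -10.95, 16.42, -24.64, 36.96]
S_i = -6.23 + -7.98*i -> [-6.23, -14.21, -22.19, -30.17, -38.15]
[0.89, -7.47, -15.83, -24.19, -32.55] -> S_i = 0.89 + -8.36*i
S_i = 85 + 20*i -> [85, 105, 125, 145, 165]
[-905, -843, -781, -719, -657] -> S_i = -905 + 62*i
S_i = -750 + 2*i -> [-750, -748, -746, -744, -742]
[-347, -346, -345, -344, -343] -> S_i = -347 + 1*i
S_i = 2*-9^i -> [2, -18, 162, -1458, 13122]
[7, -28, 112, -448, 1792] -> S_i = 7*-4^i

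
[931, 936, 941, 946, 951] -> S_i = 931 + 5*i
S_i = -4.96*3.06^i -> [-4.96, -15.18, -46.44, -142.12, -434.88]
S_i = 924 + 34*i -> [924, 958, 992, 1026, 1060]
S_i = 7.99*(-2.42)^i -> [7.99, -19.34, 46.79, -113.24, 274.04]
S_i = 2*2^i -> [2, 4, 8, 16, 32]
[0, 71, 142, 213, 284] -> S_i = 0 + 71*i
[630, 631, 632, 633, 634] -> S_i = 630 + 1*i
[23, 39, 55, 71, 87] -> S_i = 23 + 16*i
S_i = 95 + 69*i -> [95, 164, 233, 302, 371]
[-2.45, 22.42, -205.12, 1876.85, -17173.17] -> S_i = -2.45*(-9.15)^i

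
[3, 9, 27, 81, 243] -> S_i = 3*3^i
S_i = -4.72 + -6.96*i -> [-4.72, -11.68, -18.64, -25.6, -32.56]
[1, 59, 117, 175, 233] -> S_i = 1 + 58*i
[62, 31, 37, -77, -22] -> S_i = Random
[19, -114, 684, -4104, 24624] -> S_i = 19*-6^i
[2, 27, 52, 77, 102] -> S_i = 2 + 25*i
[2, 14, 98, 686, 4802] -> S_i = 2*7^i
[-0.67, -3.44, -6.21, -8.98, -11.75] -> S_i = -0.67 + -2.77*i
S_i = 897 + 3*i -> [897, 900, 903, 906, 909]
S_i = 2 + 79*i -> [2, 81, 160, 239, 318]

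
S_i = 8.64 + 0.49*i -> [8.64, 9.13, 9.62, 10.11, 10.6]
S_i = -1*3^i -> [-1, -3, -9, -27, -81]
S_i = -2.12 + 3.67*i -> [-2.12, 1.55, 5.22, 8.89, 12.56]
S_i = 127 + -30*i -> [127, 97, 67, 37, 7]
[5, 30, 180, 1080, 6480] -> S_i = 5*6^i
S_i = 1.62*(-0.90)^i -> [1.62, -1.46, 1.31, -1.18, 1.06]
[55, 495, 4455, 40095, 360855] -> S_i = 55*9^i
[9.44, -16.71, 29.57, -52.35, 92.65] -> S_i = 9.44*(-1.77)^i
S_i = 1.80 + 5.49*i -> [1.8, 7.29, 12.78, 18.27, 23.76]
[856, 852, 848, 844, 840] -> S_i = 856 + -4*i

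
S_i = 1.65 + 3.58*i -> [1.65, 5.23, 8.81, 12.39, 15.97]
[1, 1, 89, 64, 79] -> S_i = Random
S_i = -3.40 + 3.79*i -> [-3.4, 0.39, 4.18, 7.97, 11.76]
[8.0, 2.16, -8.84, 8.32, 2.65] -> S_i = Random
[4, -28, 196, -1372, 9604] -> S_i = 4*-7^i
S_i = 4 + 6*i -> [4, 10, 16, 22, 28]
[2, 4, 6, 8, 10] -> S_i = 2 + 2*i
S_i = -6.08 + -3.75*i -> [-6.08, -9.83, -13.58, -17.33, -21.08]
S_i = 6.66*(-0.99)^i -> [6.66, -6.59, 6.53, -6.46, 6.4]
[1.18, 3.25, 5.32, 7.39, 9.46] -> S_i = 1.18 + 2.07*i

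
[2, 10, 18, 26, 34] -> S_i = 2 + 8*i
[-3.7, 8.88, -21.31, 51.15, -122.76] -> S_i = -3.70*(-2.40)^i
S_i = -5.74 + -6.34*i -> [-5.74, -12.08, -18.42, -24.76, -31.1]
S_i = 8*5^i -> [8, 40, 200, 1000, 5000]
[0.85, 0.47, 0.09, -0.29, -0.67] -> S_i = 0.85 + -0.38*i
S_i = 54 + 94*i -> [54, 148, 242, 336, 430]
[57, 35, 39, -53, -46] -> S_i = Random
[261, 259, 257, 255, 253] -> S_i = 261 + -2*i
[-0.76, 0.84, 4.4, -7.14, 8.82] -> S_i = Random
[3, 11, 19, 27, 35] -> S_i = 3 + 8*i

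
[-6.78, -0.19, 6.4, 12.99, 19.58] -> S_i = -6.78 + 6.59*i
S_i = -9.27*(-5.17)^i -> [-9.27, 47.93, -247.78, 1281.01, -6622.8]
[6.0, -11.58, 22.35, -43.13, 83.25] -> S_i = 6.00*(-1.93)^i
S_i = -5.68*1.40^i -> [-5.68, -7.95, -11.13, -15.59, -21.82]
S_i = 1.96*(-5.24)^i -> [1.96, -10.27, 53.82, -282.0, 1477.68]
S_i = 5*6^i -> [5, 30, 180, 1080, 6480]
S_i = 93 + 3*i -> [93, 96, 99, 102, 105]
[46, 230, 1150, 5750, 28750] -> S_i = 46*5^i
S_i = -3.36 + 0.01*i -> [-3.36, -3.35, -3.34, -3.33, -3.32]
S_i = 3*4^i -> [3, 12, 48, 192, 768]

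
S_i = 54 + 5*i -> [54, 59, 64, 69, 74]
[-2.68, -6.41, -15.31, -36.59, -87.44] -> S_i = -2.68*2.39^i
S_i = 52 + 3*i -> [52, 55, 58, 61, 64]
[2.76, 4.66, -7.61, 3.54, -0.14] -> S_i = Random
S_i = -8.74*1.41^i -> [-8.74, -12.32, -17.38, -24.5, -34.55]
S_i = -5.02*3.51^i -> [-5.02, -17.62, -61.85, -217.08, -761.96]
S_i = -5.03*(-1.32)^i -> [-5.03, 6.64, -8.76, 11.57, -15.27]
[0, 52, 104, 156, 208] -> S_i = 0 + 52*i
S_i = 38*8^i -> [38, 304, 2432, 19456, 155648]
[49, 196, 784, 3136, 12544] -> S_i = 49*4^i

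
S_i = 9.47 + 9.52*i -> [9.47, 18.99, 28.51, 38.03, 47.55]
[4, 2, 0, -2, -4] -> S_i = 4 + -2*i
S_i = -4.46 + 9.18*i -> [-4.46, 4.72, 13.9, 23.08, 32.26]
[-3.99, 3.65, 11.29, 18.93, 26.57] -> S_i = -3.99 + 7.64*i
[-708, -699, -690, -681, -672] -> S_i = -708 + 9*i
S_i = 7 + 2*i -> [7, 9, 11, 13, 15]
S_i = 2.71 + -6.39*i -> [2.71, -3.68, -10.07, -16.46, -22.85]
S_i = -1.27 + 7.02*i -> [-1.27, 5.75, 12.77, 19.79, 26.81]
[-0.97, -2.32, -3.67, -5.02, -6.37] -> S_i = -0.97 + -1.35*i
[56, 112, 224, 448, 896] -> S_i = 56*2^i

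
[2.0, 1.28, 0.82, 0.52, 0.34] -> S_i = 2.00*0.64^i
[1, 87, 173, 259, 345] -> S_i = 1 + 86*i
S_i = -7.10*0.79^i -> [-7.1, -5.61, -4.43, -3.5, -2.77]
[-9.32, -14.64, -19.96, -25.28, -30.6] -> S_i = -9.32 + -5.32*i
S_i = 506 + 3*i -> [506, 509, 512, 515, 518]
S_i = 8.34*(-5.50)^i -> [8.34, -45.87, 252.28, -1387.57, 7631.62]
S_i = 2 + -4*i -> [2, -2, -6, -10, -14]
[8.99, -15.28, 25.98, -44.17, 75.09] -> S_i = 8.99*(-1.70)^i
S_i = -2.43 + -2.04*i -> [-2.43, -4.47, -6.51, -8.55, -10.59]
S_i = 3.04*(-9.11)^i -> [3.04, -27.69, 252.3, -2298.42, 20938.57]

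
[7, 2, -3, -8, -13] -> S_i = 7 + -5*i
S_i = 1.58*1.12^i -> [1.58, 1.77, 1.98, 2.22, 2.49]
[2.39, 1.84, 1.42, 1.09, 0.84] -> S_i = 2.39*0.77^i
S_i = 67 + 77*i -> [67, 144, 221, 298, 375]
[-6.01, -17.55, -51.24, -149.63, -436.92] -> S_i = -6.01*2.92^i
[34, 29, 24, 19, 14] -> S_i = 34 + -5*i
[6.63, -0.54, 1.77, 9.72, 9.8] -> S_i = Random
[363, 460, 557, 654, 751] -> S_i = 363 + 97*i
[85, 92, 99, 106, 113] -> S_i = 85 + 7*i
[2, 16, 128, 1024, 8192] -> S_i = 2*8^i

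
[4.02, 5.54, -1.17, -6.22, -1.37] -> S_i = Random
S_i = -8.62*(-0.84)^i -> [-8.62, 7.24, -6.08, 5.11, -4.29]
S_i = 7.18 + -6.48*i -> [7.18, 0.7, -5.78, -12.26, -18.74]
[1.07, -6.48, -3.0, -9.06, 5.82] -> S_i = Random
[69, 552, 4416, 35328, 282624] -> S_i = 69*8^i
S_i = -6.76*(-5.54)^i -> [-6.76, 37.45, -207.48, 1149.41, -6367.75]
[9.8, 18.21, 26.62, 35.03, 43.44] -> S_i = 9.80 + 8.41*i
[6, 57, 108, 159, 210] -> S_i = 6 + 51*i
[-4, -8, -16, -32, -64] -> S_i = -4*2^i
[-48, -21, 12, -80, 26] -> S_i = Random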